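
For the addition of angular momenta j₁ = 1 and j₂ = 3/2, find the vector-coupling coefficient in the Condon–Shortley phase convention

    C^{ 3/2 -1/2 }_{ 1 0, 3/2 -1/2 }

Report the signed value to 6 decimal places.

+0.258199  (= +√(1/15))

√[4·1!1!2!/5! · 1!1!1!2!1!2!] = √(4/15)
  +(−1)^0/∏(0,1,1,1,0,1)! = 1  (running 1)
  +(−1)^1/∏(1,0,0,0,1,2)! = -1/2  (running 1/2)
⟨..|..⟩ = √(4/15)·(1/2) = +0.258199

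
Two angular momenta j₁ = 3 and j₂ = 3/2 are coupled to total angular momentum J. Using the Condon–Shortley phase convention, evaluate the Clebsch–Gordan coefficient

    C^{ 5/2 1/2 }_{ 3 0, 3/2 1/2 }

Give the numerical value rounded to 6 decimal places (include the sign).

√[6·2!4!1!/8! · 3!3!2!1!3!2!] = √(216/35)
  +(−1)^1/∏(1,1,2,1,2,0)! = -1/4  (running -1/4)
  +(−1)^2/∏(2,0,1,0,3,1)! = 1/12  (running -1/6)
⟨..|..⟩ = √(216/35)·(-1/6) = -0.414039

-0.414039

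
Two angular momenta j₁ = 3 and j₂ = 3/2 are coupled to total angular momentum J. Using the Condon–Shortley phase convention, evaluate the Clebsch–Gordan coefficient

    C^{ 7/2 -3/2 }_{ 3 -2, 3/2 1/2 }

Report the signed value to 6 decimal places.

−√(3/7) ≈ -0.654654

√[8·1!5!2!/9! · 1!5!2!1!2!5!] = √(6400/21)
  +(−1)^0/∏(0,1,5,2,0,0)! = 1/240  (running 1/240)
  +(−1)^1/∏(1,0,4,1,1,1)! = -1/24  (running -3/80)
⟨..|..⟩ = √(6400/21)·(-3/80) = -0.654654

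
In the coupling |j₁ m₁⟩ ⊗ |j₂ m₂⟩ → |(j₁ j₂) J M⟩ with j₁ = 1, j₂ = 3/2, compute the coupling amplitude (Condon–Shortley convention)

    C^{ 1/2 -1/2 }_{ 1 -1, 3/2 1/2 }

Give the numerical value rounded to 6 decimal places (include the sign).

√[2·2!0!1!/4! · 0!2!2!1!0!1!] = √(2/3)
  +(−1)^2/∏(2,0,0,0,0,1)! = 1/2  (running 1/2)
⟨..|..⟩ = √(2/3)·(1/2) = +0.408248

+√(1/6) ≈ +0.408248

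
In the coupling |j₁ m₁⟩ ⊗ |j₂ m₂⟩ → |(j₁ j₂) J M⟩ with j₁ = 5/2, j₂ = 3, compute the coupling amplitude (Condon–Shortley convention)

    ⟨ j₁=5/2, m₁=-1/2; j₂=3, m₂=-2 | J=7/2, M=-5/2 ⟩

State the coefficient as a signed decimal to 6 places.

j₁+j₂−J=2  J+j₁−j₂=3  J−j₁+j₂=4  j₁+j₂+J+1=10
(j₁±m₁, j₂±m₂, J±M) = (2,3,1,5,1,6)
P² = 4608/7
sum k=0..1:
  [0] +1/72 = 1/72
  [1] −1/48 = -1/48
S = -1/144
C² = P²·S² = 2/63 ; C = -0.178174

-0.178174  (= −√(2/63))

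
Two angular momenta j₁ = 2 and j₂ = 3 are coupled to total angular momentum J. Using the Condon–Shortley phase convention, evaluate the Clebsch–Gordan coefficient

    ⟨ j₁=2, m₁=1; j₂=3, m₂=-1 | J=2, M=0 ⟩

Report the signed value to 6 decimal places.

triangle: 3!×1!×3!/8! = 36/40320
(j±m)!: 3!×1!×2!×4!×2!×2! = 1152
prefactor² = (2J+1)×Δ×N² = 36/7
  k=0: +1/(0!×3!×1!×2!×0!×1!) = 1/12
  k=1: −1/(1!×2!×0!×1!×1!×2!) = -1/4
Σ = -1/6  ⇒  CG² = 36/7×(-1/6)² = 1/7
CG = −√(1/7) = -0.377964

−√(1/7) = -0.377964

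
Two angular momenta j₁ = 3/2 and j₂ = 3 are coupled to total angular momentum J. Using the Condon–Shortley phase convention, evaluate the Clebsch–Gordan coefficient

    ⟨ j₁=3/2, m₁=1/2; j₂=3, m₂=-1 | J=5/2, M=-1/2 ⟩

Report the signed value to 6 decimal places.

√[6·2!1!4!/8! · 2!1!2!4!2!3!] = √(288/35)
  +(−1)^0/∏(0,2,1,2,0,2)! = 1/8  (running 1/8)
  +(−1)^1/∏(1,1,0,1,1,3)! = -1/6  (running -1/24)
⟨..|..⟩ = √(288/35)·(-1/24) = -0.119523

−√(1/70) ≈ -0.119523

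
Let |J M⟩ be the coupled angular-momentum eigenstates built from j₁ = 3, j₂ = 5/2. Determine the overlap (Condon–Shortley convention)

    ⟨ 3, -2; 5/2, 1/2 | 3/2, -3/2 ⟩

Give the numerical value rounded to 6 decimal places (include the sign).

-0.534522  (= −√(2/7))

√[4·4!2!1!/8! · 1!5!3!2!0!3!] = √(288/7)
  +(−1)^3/∏(3,1,2,0,0,1)! = -1/12  (running -1/12)
⟨..|..⟩ = √(288/7)·(-1/12) = -0.534522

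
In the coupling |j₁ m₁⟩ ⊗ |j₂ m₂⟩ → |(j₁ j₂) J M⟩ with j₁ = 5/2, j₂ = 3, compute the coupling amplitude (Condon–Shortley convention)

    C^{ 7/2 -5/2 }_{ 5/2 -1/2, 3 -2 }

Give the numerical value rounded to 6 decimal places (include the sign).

j₁+j₂−J=2  J+j₁−j₂=3  J−j₁+j₂=4  j₁+j₂+J+1=10
(j₁±m₁, j₂±m₂, J±M) = (2,3,1,5,1,6)
P² = 4608/7
sum k=0..1:
  [0] +1/72 = 1/72
  [1] −1/48 = -1/48
S = -1/144
C² = P²·S² = 2/63 ; C = -0.178174

-0.178174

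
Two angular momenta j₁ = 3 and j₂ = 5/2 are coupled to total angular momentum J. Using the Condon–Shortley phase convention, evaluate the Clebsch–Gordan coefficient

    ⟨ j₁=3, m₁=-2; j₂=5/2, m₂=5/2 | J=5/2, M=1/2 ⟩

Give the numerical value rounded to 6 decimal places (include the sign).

j₁+j₂−J=3  J+j₁−j₂=3  J−j₁+j₂=2  j₁+j₂+J+1=9
(j₁±m₁, j₂±m₂, J±M) = (1,5,5,0,3,2)
P² = 1440/7
sum k=3..3:
  [3] −1/24 = -1/24
S = -1/24
C² = P²·S² = 5/14 ; C = -0.597614

-0.597614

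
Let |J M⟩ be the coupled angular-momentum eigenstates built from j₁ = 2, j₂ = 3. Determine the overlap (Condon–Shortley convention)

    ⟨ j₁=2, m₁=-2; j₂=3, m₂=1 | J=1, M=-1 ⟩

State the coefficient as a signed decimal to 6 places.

+√(1/35) ≈ +0.169031

√[3·4!0!2!/7! · 0!4!4!2!0!2!] = √(2304/35)
  +(−1)^4/∏(4,0,0,0,0,2)! = 1/48  (running 1/48)
⟨..|..⟩ = √(2304/35)·(1/48) = +0.169031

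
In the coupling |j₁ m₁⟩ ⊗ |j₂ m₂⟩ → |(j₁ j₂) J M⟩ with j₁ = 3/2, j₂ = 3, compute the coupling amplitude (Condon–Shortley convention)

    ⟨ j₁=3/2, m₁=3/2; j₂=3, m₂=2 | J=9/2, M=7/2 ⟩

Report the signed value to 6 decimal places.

+√(2/3) = +0.816497

triangle: 0!*3!*6!/10! = 4320/3628800
(j±m)!: 3!*0!*5!*1!*8!*1! = 29030400
prefactor² = (2J+1)*Δ*N² = 345600
  k=0: +1/(0!*0!*0!*5!*3!*1!) = 1/720
Σ = 1/720  ⇒  CG² = 345600*1/720² = 2/3
CG = +√(2/3) = +0.816497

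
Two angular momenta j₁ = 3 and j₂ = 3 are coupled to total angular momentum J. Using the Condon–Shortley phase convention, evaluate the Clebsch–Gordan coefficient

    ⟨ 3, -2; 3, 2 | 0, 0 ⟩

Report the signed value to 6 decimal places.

-0.377964  (= −√(1/7))

j₁+j₂−J=6  J+j₁−j₂=0  J−j₁+j₂=0  j₁+j₂+J+1=7
(j₁±m₁, j₂±m₂, J±M) = (1,5,5,1,0,0)
P² = 14400/7
sum k=5..5:
  [5] −1/120 = -1/120
S = -1/120
C² = P²·S² = 1/7 ; C = -0.377964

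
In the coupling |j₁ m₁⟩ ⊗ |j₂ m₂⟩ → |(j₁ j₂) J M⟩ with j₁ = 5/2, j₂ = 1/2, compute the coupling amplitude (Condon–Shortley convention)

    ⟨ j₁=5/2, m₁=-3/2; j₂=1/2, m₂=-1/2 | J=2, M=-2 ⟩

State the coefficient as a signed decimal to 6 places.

+0.408248  (= +√(1/6))

√[5·1!4!0!/6! · 1!4!0!1!0!4!] = √(96)
  +(−1)^0/∏(0,1,4,0,0,0)! = 1/24  (running 1/24)
⟨..|..⟩ = √(96)·(1/24) = +0.408248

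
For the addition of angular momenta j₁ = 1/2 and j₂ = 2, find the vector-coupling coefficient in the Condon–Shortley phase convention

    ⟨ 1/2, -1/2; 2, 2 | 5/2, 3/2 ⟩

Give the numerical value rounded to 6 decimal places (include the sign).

√[6·0!1!4!/6! · 0!1!4!0!4!1!] = √(576/5)
  +(−1)^0/∏(0,0,1,4,0,0)! = 1/24  (running 1/24)
⟨..|..⟩ = √(576/5)·(1/24) = +0.447214

+√(1/5) ≈ +0.447214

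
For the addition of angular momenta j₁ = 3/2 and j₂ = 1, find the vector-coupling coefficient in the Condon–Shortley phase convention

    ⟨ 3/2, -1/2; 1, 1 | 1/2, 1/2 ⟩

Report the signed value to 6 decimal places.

+0.408248

triangle: 2!*1!*0!/4! = 2/24
(j±m)!: 1!*2!*2!*0!*1!*0! = 4
prefactor² = (2J+1)*Δ*N² = 2/3
  k=2: +1/(2!*0!*0!*0!*1!*0!) = 1/2
Σ = 1/2  ⇒  CG² = 2/3*1/2² = 1/6
CG = +√(1/6) = +0.408248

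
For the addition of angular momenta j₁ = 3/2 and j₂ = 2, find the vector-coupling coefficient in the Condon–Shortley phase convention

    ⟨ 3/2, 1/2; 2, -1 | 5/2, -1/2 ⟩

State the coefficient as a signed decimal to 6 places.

+√(5/14) = +0.597614

j₁+j₂−J=1  J+j₁−j₂=2  J−j₁+j₂=3  j₁+j₂+J+1=7
(j₁±m₁, j₂±m₂, J±M) = (2,1,1,3,2,3)
P² = 72/35
sum k=0..1:
  [0] +1/2 = 1/2
  [1] −1/12 = -1/12
S = 5/12
C² = P²·S² = 5/14 ; C = +0.597614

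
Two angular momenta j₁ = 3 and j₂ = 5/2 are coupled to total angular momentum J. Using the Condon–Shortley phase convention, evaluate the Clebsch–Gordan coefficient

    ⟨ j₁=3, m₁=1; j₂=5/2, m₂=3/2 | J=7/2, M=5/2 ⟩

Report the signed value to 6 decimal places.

-0.398410  (= −√(10/63))

triangle: 2!·4!·3!/10! = 288/3628800
(j±m)!: 4!·2!·4!·1!·6!·1! = 829440
prefactor² = (2J+1)·Δ·N² = 18432/35
  k=1: −1/(1!·1!·1!·3!·3!·0!) = -1/36
  k=2: +1/(2!·0!·0!·2!·4!·1!) = 1/96
Σ = -5/288  ⇒  CG² = 18432/35·(-5/288)² = 10/63
CG = −√(10/63) = -0.398410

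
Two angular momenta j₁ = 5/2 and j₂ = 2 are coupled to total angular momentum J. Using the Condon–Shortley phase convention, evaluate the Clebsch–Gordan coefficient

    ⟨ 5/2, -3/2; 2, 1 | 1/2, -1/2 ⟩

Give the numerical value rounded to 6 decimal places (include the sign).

√[2·4!1!0!/6! · 1!4!3!1!0!1!] = √(48/5)
  +(−1)^3/∏(3,1,1,0,0,0)! = -1/6  (running -1/6)
⟨..|..⟩ = √(48/5)·(-1/6) = -0.516398

-0.516398  (= −√(4/15))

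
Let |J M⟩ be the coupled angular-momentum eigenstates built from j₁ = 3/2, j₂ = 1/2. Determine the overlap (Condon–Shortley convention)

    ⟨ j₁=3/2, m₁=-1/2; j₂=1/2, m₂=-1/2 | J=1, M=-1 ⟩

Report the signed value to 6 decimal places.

+√(1/4) = +0.500000

triangle: 1!·2!·0!/4! = 2/24
(j±m)!: 1!·2!·0!·1!·0!·2! = 4
prefactor² = (2J+1)·Δ·N² = 1
  k=0: +1/(0!·1!·2!·0!·0!·0!) = 1/2
Σ = 1/2  ⇒  CG² = 1·1/2² = 1/4
CG = +√(1/4) = +0.500000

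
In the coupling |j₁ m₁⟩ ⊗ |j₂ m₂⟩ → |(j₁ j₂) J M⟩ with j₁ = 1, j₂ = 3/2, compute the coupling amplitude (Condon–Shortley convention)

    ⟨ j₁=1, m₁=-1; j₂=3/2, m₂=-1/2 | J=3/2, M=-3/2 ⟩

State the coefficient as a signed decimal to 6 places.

j₁+j₂−J=1  J+j₁−j₂=1  J−j₁+j₂=2  j₁+j₂+J+1=5
(j₁±m₁, j₂±m₂, J±M) = (0,2,1,2,0,3)
P² = 8/5
sum k=1..1:
  [1] −1/2 = -1/2
S = -1/2
C² = P²·S² = 2/5 ; C = -0.632456

−√(2/5) = -0.632456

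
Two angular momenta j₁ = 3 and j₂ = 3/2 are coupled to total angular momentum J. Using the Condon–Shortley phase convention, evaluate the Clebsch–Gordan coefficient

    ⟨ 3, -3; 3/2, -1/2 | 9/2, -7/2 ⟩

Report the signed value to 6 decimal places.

√[10·0!6!3!/10! · 0!6!1!2!1!8!] = √(691200)
  +(−1)^0/∏(0,0,6,1,0,2)! = 1/1440  (running 1/1440)
⟨..|..⟩ = √(691200)·(1/1440) = +0.577350

+0.577350  (= +√(1/3))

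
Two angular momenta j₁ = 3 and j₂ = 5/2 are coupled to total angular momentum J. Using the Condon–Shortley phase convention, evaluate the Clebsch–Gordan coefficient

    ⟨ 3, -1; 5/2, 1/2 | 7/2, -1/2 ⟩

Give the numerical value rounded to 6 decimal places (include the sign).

−√(1/63) ≈ -0.125988

√[8·2!4!3!/10! · 2!4!3!2!3!4!] = √(9216/175)
  +(−1)^0/∏(0,2,4,3,0,0)! = 1/288  (running 1/288)
  +(−1)^1/∏(1,1,3,2,1,1)! = -1/12  (running -23/288)
  +(−1)^2/∏(2,0,2,1,2,2)! = 1/16  (running -5/288)
⟨..|..⟩ = √(9216/175)·(-5/288) = -0.125988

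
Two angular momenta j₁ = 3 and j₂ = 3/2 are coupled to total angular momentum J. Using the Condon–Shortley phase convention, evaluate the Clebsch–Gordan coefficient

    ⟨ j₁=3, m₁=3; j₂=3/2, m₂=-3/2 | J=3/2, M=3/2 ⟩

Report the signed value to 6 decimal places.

j₁+j₂−J=3  J+j₁−j₂=3  J−j₁+j₂=0  j₁+j₂+J+1=7
(j₁±m₁, j₂±m₂, J±M) = (6,0,0,3,3,0)
P² = 5184/7
sum k=0..0:
  [0] +1/36 = 1/36
S = 1/36
C² = P²·S² = 4/7 ; C = +0.755929

+√(4/7) ≈ +0.755929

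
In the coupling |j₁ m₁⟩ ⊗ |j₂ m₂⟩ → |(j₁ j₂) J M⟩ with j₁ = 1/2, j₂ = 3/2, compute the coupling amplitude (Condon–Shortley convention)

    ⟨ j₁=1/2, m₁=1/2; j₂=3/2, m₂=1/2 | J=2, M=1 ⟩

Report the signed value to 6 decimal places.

+√(3/4) ≈ +0.866025

√[5·0!1!3!/5! · 1!0!2!1!3!1!] = √(3)
  +(−1)^0/∏(0,0,0,2,1,1)! = 1/2  (running 1/2)
⟨..|..⟩ = √(3)·(1/2) = +0.866025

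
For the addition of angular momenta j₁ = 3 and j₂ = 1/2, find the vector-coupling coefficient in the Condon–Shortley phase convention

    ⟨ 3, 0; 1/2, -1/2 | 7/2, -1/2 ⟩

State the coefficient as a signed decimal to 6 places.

+√(4/7) = +0.755929

j₁+j₂−J=0  J+j₁−j₂=6  J−j₁+j₂=1  j₁+j₂+J+1=8
(j₁±m₁, j₂±m₂, J±M) = (3,3,0,1,3,4)
P² = 5184/7
sum k=0..0:
  [0] +1/36 = 1/36
S = 1/36
C² = P²·S² = 4/7 ; C = +0.755929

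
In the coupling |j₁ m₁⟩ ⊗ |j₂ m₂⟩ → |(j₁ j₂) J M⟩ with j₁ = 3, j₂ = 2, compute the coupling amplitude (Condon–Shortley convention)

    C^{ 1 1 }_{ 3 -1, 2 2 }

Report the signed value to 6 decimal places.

+√(1/35) ≈ +0.169031

j₁+j₂−J=4  J+j₁−j₂=2  J−j₁+j₂=0  j₁+j₂+J+1=7
(j₁±m₁, j₂±m₂, J±M) = (2,4,4,0,2,0)
P² = 2304/35
sum k=4..4:
  [4] +1/48 = 1/48
S = 1/48
C² = P²·S² = 1/35 ; C = +0.169031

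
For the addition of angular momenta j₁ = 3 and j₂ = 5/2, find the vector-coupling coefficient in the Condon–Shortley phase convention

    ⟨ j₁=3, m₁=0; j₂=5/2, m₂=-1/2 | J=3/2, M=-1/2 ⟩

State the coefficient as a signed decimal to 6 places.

j₁+j₂−J=4  J+j₁−j₂=2  J−j₁+j₂=1  j₁+j₂+J+1=8
(j₁±m₁, j₂±m₂, J±M) = (3,3,2,3,1,2)
P² = 144/35
sum k=1..2:
  [1] −1/12 = -1/12
  [2] +1/4 = 1/4
S = 1/6
C² = P²·S² = 4/35 ; C = +0.338062

+√(4/35) ≈ +0.338062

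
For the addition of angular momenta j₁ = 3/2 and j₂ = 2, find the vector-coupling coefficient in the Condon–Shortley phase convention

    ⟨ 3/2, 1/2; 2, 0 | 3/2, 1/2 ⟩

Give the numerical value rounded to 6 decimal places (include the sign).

√[4·2!1!2!/6! · 2!1!2!2!2!1!] = √(16/45)
  +(−1)^0/∏(0,2,1,2,0,0)! = 1/4  (running 1/4)
  +(−1)^1/∏(1,1,0,1,1,1)! = -1  (running -3/4)
⟨..|..⟩ = √(16/45)·(-3/4) = -0.447214

-0.447214  (= −√(1/5))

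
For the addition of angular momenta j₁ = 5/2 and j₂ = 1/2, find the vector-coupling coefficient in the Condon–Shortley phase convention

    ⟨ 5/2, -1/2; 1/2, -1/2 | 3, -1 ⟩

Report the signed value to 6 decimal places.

√[7·0!5!1!/7! · 2!3!0!1!2!4!] = √(96)
  +(−1)^0/∏(0,0,3,0,2,1)! = 1/12  (running 1/12)
⟨..|..⟩ = √(96)·(1/12) = +0.816497

+√(2/3) ≈ +0.816497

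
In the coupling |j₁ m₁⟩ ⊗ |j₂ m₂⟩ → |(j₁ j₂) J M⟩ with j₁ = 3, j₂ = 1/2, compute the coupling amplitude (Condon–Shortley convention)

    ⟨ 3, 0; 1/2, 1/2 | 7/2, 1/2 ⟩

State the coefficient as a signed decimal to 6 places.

j₁+j₂−J=0  J+j₁−j₂=6  J−j₁+j₂=1  j₁+j₂+J+1=8
(j₁±m₁, j₂±m₂, J±M) = (3,3,1,0,4,3)
P² = 5184/7
sum k=0..0:
  [0] +1/36 = 1/36
S = 1/36
C² = P²·S² = 4/7 ; C = +0.755929

+0.755929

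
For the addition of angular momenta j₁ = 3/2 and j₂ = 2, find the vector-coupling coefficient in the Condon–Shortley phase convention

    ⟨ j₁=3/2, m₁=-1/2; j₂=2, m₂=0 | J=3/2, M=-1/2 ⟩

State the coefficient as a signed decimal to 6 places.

-0.447214

√[4·2!1!2!/6! · 1!2!2!2!1!2!] = √(16/45)
  +(−1)^1/∏(1,1,1,1,0,1)! = -1  (running -1)
  +(−1)^2/∏(2,0,0,0,1,2)! = 1/4  (running -3/4)
⟨..|..⟩ = √(16/45)·(-3/4) = -0.447214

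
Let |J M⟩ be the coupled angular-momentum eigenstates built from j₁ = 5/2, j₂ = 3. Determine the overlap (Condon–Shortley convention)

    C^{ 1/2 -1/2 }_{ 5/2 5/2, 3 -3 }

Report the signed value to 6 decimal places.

+0.534522

j₁+j₂−J=5  J+j₁−j₂=0  J−j₁+j₂=1  j₁+j₂+J+1=7
(j₁±m₁, j₂±m₂, J±M) = (5,0,0,6,0,1)
P² = 28800/7
sum k=0..0:
  [0] +1/120 = 1/120
S = 1/120
C² = P²·S² = 2/7 ; C = +0.534522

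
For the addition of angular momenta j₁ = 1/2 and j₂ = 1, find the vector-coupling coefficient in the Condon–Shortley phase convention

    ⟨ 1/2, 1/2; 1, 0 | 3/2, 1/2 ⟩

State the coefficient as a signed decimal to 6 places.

j₁+j₂−J=0  J+j₁−j₂=1  J−j₁+j₂=2  j₁+j₂+J+1=4
(j₁±m₁, j₂±m₂, J±M) = (1,0,1,1,2,1)
P² = 2/3
sum k=0..0:
  [0] +1/1 = 1
S = 1
C² = P²·S² = 2/3 ; C = +0.816497

+0.816497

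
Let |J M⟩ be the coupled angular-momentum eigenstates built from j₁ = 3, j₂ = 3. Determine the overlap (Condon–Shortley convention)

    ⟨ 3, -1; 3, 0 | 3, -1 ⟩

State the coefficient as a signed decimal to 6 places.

+√(1/6) ≈ +0.408248

√[7·3!3!3!/10! · 2!4!3!3!2!4!] = √(864/25)
  +(−1)^1/∏(1,2,3,2,0,1)! = -1/24  (running -1/24)
  +(−1)^2/∏(2,1,2,1,1,2)! = 1/8  (running 1/12)
  +(−1)^3/∏(3,0,1,0,2,3)! = -1/72  (running 5/72)
⟨..|..⟩ = √(864/25)·(5/72) = +0.408248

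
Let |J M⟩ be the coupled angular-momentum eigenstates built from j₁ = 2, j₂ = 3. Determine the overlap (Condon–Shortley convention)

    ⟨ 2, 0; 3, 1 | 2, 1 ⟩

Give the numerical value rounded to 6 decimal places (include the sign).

√[5·3!1!3!/8! · 2!2!4!2!3!1!] = √(36/7)
  +(−1)^1/∏(1,2,1,3,0,0)! = -1/12  (running -1/12)
  +(−1)^2/∏(2,1,0,2,1,1)! = 1/4  (running 1/6)
⟨..|..⟩ = √(36/7)·(1/6) = +0.377964

+0.377964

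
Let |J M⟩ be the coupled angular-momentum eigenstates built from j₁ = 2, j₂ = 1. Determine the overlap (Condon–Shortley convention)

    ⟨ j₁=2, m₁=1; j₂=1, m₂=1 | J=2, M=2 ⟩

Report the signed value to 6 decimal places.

triangle: 1!×3!×1!/6! = 6/720
(j±m)!: 3!×1!×2!×0!×4!×0! = 288
prefactor² = (2J+1)×Δ×N² = 12
  k=1: −1/(1!×0!×0!×1!×3!×0!) = -1/6
Σ = -1/6  ⇒  CG² = 12×(-1/6)² = 1/3
CG = −√(1/3) = -0.577350

−√(1/3) ≈ -0.577350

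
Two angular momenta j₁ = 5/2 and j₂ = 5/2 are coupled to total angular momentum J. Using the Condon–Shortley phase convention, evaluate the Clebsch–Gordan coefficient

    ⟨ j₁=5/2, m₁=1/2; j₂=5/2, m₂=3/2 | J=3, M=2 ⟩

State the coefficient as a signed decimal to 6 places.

−√(1/12) = -0.288675

j₁+j₂−J=2  J+j₁−j₂=3  J−j₁+j₂=3  j₁+j₂+J+1=9
(j₁±m₁, j₂±m₂, J±M) = (3,2,4,1,5,1)
P² = 48
sum k=1..2:
  [1] −1/12 = -1/12
  [2] +1/24 = 1/24
S = -1/24
C² = P²·S² = 1/12 ; C = -0.288675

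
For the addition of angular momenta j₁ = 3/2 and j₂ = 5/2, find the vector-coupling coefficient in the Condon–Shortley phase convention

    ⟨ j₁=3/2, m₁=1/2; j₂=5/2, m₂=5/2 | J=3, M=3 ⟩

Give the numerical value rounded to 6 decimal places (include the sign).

j₁+j₂−J=1  J+j₁−j₂=2  J−j₁+j₂=4  j₁+j₂+J+1=8
(j₁±m₁, j₂±m₂, J±M) = (2,1,5,0,6,0)
P² = 1440
sum k=1..1:
  [1] −1/48 = -1/48
S = -1/48
C² = P²·S² = 5/8 ; C = -0.790569

−√(5/8) ≈ -0.790569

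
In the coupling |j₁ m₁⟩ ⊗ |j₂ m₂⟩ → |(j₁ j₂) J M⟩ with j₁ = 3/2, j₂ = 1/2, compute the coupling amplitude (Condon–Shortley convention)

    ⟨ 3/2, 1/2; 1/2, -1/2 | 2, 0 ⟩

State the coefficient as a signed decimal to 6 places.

+√(1/2) = +0.707107

triangle: 0!*3!*1!/5! = 6/120
(j±m)!: 2!*1!*0!*1!*2!*2! = 8
prefactor² = (2J+1)*Δ*N² = 2
  k=0: +1/(0!*0!*1!*0!*2!*1!) = 1/2
Σ = 1/2  ⇒  CG² = 2*1/2² = 1/2
CG = +√(1/2) = +0.707107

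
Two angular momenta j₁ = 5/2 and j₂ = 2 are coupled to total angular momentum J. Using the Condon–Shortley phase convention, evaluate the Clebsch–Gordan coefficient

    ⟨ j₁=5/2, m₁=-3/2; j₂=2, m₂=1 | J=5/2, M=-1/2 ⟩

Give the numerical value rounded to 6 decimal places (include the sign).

+0.414039  (= +√(6/35))

j₁+j₂−J=2  J+j₁−j₂=3  J−j₁+j₂=2  j₁+j₂+J+1=8
(j₁±m₁, j₂±m₂, J±M) = (1,4,3,1,2,3)
P² = 216/35
sum k=1..2:
  [1] −1/12 = -1/12
  [2] +1/4 = 1/4
S = 1/6
C² = P²·S² = 6/35 ; C = +0.414039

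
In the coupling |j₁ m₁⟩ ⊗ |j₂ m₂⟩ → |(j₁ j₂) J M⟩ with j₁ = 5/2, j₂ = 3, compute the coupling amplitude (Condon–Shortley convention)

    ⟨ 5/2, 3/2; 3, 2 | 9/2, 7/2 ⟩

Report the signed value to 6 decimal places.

-0.100504

j₁+j₂−J=1  J+j₁−j₂=4  J−j₁+j₂=5  j₁+j₂+J+1=11
(j₁±m₁, j₂±m₂, J±M) = (4,1,5,1,8,1)
P² = 921600/11
sum k=0..1:
  [0] +1/720 = 1/720
  [1] −1/576 = -1/576
S = -1/2880
C² = P²·S² = 1/99 ; C = -0.100504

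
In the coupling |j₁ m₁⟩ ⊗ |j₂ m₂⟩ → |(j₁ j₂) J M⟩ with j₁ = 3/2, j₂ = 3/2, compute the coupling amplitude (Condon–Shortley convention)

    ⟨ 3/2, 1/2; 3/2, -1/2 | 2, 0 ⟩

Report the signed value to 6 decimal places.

+√(1/4) = +0.500000

√[5·1!2!2!/6! · 2!1!1!2!2!2!] = √(4/9)
  +(−1)^0/∏(0,1,1,1,1,1)! = 1  (running 1)
  +(−1)^1/∏(1,0,0,0,2,2)! = -1/4  (running 3/4)
⟨..|..⟩ = √(4/9)·(3/4) = +0.500000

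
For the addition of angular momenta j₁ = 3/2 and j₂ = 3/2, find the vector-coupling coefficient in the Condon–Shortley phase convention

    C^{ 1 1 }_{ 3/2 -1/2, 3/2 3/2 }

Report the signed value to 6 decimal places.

+√(3/10) ≈ +0.547723

j₁+j₂−J=2  J+j₁−j₂=1  J−j₁+j₂=1  j₁+j₂+J+1=5
(j₁±m₁, j₂±m₂, J±M) = (1,2,3,0,2,0)
P² = 6/5
sum k=2..2:
  [2] +1/2 = 1/2
S = 1/2
C² = P²·S² = 3/10 ; C = +0.547723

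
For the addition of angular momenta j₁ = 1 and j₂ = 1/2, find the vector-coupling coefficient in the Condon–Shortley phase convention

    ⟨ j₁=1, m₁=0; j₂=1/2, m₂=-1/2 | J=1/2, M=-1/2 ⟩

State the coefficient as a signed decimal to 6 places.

√[2·1!1!0!/3! · 1!1!0!1!0!1!] = √(1/3)
  +(−1)^0/∏(0,1,1,0,0,0)! = 1  (running 1)
⟨..|..⟩ = √(1/3)·(1) = +0.577350

+√(1/3) ≈ +0.577350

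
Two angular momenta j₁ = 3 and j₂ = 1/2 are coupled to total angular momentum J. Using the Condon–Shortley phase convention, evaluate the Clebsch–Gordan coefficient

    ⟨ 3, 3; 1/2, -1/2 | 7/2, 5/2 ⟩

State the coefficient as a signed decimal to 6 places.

+0.377964

j₁+j₂−J=0  J+j₁−j₂=6  J−j₁+j₂=1  j₁+j₂+J+1=8
(j₁±m₁, j₂±m₂, J±M) = (6,0,0,1,6,1)
P² = 518400/7
sum k=0..0:
  [0] +1/720 = 1/720
S = 1/720
C² = P²·S² = 1/7 ; C = +0.377964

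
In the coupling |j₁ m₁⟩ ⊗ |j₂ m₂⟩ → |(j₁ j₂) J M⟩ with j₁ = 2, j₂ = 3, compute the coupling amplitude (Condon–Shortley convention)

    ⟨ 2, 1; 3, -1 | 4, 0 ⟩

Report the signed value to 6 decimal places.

j₁+j₂−J=1  J+j₁−j₂=3  J−j₁+j₂=5  j₁+j₂+J+1=10
(j₁±m₁, j₂±m₂, J±M) = (3,1,2,4,4,4)
P² = 10368/35
sum k=0..1:
  [0] +1/24 = 1/24
  [1] −1/144 = -1/144
S = 5/144
C² = P²·S² = 5/14 ; C = +0.597614

+√(5/14) = +0.597614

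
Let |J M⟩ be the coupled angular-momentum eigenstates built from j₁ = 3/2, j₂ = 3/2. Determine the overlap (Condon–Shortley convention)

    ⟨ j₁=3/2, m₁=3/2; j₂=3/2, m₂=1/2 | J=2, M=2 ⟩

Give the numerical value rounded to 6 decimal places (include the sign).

+√(1/2) = +0.707107

√[5·1!2!2!/6! · 3!0!2!1!4!0!] = √(8)
  +(−1)^0/∏(0,1,0,2,2,0)! = 1/4  (running 1/4)
⟨..|..⟩ = √(8)·(1/4) = +0.707107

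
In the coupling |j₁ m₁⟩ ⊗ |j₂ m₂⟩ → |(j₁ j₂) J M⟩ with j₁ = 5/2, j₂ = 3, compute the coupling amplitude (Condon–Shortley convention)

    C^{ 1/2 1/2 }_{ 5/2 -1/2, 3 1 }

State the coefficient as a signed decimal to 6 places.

j₁+j₂−J=5  J+j₁−j₂=0  J−j₁+j₂=1  j₁+j₂+J+1=7
(j₁±m₁, j₂±m₂, J±M) = (2,3,4,2,1,0)
P² = 192/7
sum k=3..3:
  [3] −1/12 = -1/12
S = -1/12
C² = P²·S² = 4/21 ; C = -0.436436

-0.436436  (= −√(4/21))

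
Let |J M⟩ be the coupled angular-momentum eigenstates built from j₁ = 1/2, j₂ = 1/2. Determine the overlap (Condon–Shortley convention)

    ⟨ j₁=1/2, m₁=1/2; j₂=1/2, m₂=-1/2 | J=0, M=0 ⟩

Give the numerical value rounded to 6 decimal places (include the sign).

triangle: 1!·0!·0!/2! = 1/2
(j±m)!: 1!·0!·0!·1!·0!·0! = 1
prefactor² = (2J+1)·Δ·N² = 1/2
  k=0: +1/(0!·1!·0!·0!·0!·0!) = 1
Σ = 1  ⇒  CG² = 1/2·1² = 1/2
CG = +√(1/2) = +0.707107

+√(1/2) = +0.707107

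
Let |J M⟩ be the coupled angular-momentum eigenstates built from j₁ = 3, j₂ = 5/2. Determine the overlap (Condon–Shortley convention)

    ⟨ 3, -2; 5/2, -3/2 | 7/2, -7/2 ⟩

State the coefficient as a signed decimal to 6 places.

triangle: 2!*4!*3!/10! = 288/3628800
(j±m)!: 1!*5!*1!*4!*0!*7! = 14515200
prefactor² = (2J+1)*Δ*N² = 9216
  k=1: −1/(1!*1!*4!*0!*0!*3!) = -1/144
Σ = -1/144  ⇒  CG² = 9216*(-1/144)² = 4/9
CG = −√(4/9) = -0.666667

-0.666667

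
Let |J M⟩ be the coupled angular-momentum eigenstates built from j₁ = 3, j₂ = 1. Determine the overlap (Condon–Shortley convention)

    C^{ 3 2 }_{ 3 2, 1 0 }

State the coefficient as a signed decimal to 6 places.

+0.577350  (= +√(1/3))

j₁+j₂−J=1  J+j₁−j₂=5  J−j₁+j₂=1  j₁+j₂+J+1=8
(j₁±m₁, j₂±m₂, J±M) = (5,1,1,1,5,1)
P² = 300
sum k=0..1:
  [0] +1/24 = 1/24
  [1] −1/120 = -1/120
S = 1/30
C² = P²·S² = 1/3 ; C = +0.577350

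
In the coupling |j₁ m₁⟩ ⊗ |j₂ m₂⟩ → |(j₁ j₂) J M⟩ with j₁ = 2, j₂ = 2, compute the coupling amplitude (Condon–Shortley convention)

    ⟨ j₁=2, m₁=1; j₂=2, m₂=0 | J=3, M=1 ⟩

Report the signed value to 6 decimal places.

+√(1/5) ≈ +0.447214

√[7·1!3!3!/8! · 3!1!2!2!4!2!] = √(36/5)
  +(−1)^0/∏(0,1,1,2,2,1)! = 1/4  (running 1/4)
  +(−1)^1/∏(1,0,0,1,3,2)! = -1/12  (running 1/6)
⟨..|..⟩ = √(36/5)·(1/6) = +0.447214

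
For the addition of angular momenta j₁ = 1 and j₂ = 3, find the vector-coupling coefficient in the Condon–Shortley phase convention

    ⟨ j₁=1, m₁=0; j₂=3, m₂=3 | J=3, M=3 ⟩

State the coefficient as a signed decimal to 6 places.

−√(3/4) ≈ -0.866025

triangle: 1!×1!×5!/8! = 120/40320
(j±m)!: 1!×1!×6!×0!×6!×0! = 518400
prefactor² = (2J+1)×Δ×N² = 10800
  k=1: −1/(1!×0!×0!×5!×1!×0!) = -1/120
Σ = -1/120  ⇒  CG² = 10800×(-1/120)² = 3/4
CG = −√(3/4) = -0.866025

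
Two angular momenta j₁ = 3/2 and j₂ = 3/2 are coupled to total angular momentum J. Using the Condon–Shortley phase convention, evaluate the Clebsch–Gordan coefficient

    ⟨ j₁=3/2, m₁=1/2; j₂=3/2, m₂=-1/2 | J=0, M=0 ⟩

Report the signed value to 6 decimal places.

−√(1/4) ≈ -0.500000

triangle: 3!×0!×0!/4! = 6/24
(j±m)!: 2!×1!×1!×2!×0!×0! = 4
prefactor² = (2J+1)×Δ×N² = 1
  k=1: −1/(1!×2!×0!×0!×0!×0!) = -1/2
Σ = -1/2  ⇒  CG² = 1×(-1/2)² = 1/4
CG = −√(1/4) = -0.500000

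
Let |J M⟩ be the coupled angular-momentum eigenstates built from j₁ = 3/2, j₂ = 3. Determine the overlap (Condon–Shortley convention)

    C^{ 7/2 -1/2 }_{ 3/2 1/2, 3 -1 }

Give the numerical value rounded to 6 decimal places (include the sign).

√[8·1!2!5!/9! · 2!1!2!4!3!4!] = √(512/7)
  +(−1)^0/∏(0,1,1,2,1,3)! = 1/12  (running 1/12)
  +(−1)^1/∏(1,0,0,1,2,4)! = -1/48  (running 1/16)
⟨..|..⟩ = √(512/7)·(1/16) = +0.534522

+0.534522  (= +√(2/7))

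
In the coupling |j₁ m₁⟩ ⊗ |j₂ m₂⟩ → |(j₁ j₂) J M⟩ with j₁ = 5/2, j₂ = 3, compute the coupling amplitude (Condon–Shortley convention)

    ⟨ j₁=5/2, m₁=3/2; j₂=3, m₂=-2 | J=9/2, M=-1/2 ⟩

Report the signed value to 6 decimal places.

j₁+j₂−J=1  J+j₁−j₂=4  J−j₁+j₂=5  j₁+j₂+J+1=11
(j₁±m₁, j₂±m₂, J±M) = (4,1,1,5,4,5)
P² = 460800/77
sum k=0..1:
  [0] +1/144 = 1/144
  [1] −1/2880 = -1/2880
S = 19/2880
C² = P²·S² = 361/1386 ; C = +0.510355

+0.510355  (= +√(361/1386))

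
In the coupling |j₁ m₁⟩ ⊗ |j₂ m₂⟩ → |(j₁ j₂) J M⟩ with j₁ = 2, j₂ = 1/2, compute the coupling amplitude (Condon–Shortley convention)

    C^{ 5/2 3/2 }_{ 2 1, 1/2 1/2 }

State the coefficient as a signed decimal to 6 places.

+0.894427

triangle: 0!*4!*1!/6! = 24/720
(j±m)!: 3!*1!*1!*0!*4!*1! = 144
prefactor² = (2J+1)*Δ*N² = 144/5
  k=0: +1/(0!*0!*1!*1!*3!*0!) = 1/6
Σ = 1/6  ⇒  CG² = 144/5*1/6² = 4/5
CG = +√(4/5) = +0.894427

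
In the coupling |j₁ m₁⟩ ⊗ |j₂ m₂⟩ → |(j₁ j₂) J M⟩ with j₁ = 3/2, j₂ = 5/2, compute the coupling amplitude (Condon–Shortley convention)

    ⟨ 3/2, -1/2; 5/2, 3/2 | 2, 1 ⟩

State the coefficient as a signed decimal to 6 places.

√[5·2!1!3!/7! · 1!2!4!1!3!1!] = √(24/7)
  +(−1)^1/∏(1,1,1,3,0,0)! = -1/6  (running -1/6)
  +(−1)^2/∏(2,0,0,2,1,1)! = 1/4  (running 1/12)
⟨..|..⟩ = √(24/7)·(1/12) = +0.154303

+0.154303  (= +√(1/42))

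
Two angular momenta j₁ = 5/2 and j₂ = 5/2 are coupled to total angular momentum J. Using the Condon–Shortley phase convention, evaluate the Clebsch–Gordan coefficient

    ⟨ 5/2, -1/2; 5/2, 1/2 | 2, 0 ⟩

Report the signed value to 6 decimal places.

+√(4/21) = +0.436436

√[5·3!2!2!/8! · 2!3!3!2!2!2!] = √(12/7)
  +(−1)^1/∏(1,2,2,2,0,0)! = -1/8  (running -1/8)
  +(−1)^2/∏(2,1,1,1,1,1)! = 1/2  (running 3/8)
  +(−1)^3/∏(3,0,0,0,2,2)! = -1/24  (running 1/3)
⟨..|..⟩ = √(12/7)·(1/3) = +0.436436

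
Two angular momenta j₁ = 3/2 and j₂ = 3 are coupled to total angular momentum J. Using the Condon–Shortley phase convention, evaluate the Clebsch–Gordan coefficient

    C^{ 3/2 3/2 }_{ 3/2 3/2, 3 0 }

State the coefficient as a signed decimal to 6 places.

√[4·3!0!3!/7! · 3!0!3!3!3!0!] = √(1296/35)
  +(−1)^0/∏(0,3,0,3,0,0)! = 1/36  (running 1/36)
⟨..|..⟩ = √(1296/35)·(1/36) = +0.169031

+0.169031  (= +√(1/35))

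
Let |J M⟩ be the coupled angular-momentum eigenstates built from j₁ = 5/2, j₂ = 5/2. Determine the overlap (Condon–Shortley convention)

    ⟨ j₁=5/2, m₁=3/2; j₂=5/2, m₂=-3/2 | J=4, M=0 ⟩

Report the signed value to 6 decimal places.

j₁+j₂−J=1  J+j₁−j₂=4  J−j₁+j₂=4  j₁+j₂+J+1=10
(j₁±m₁, j₂±m₂, J±M) = (4,1,1,4,4,4)
P² = 82944/175
sum k=0..1:
  [0] +1/36 = 1/36
  [1] −1/576 = -1/576
S = 5/192
C² = P²·S² = 9/28 ; C = +0.566947

+0.566947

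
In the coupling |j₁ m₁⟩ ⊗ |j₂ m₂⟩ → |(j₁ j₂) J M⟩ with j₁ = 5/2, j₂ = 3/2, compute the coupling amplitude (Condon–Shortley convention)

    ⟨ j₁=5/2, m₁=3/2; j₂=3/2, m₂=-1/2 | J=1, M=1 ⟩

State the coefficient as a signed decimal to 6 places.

−√(3/10) ≈ -0.547723

j₁+j₂−J=3  J+j₁−j₂=2  J−j₁+j₂=0  j₁+j₂+J+1=6
(j₁±m₁, j₂±m₂, J±M) = (4,1,1,2,2,0)
P² = 24/5
sum k=1..1:
  [1] −1/4 = -1/4
S = -1/4
C² = P²·S² = 3/10 ; C = -0.547723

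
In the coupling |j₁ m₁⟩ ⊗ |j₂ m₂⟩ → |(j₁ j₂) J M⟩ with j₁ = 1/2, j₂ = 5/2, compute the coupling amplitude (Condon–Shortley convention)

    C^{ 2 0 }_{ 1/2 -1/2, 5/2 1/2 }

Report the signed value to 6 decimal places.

√[5·1!0!4!/6! · 0!1!3!2!2!2!] = √(8)
  +(−1)^1/∏(1,0,0,2,0,2)! = -1/4  (running -1/4)
⟨..|..⟩ = √(8)·(-1/4) = -0.707107

-0.707107  (= −√(1/2))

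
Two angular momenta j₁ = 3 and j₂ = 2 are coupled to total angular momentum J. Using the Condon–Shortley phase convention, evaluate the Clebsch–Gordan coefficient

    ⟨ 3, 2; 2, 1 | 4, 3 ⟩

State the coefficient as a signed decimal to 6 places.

+0.223607

triangle: 1!·5!·3!/10! = 720/3628800
(j±m)!: 5!·1!·3!·1!·7!·1! = 3628800
prefactor² = (2J+1)·Δ·N² = 6480
  k=0: +1/(0!·1!·1!·3!·4!·0!) = 1/144
  k=1: −1/(1!·0!·0!·2!·5!·1!) = -1/240
Σ = 1/360  ⇒  CG² = 6480·1/360² = 1/20
CG = +√(1/20) = +0.223607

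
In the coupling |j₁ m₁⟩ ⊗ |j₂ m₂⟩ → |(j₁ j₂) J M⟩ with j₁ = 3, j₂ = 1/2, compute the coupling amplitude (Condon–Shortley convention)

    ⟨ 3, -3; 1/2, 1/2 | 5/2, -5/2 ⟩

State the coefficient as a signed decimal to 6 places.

−√(6/7) = -0.925820

j₁+j₂−J=1  J+j₁−j₂=5  J−j₁+j₂=0  j₁+j₂+J+1=7
(j₁±m₁, j₂±m₂, J±M) = (0,6,1,0,0,5)
P² = 86400/7
sum k=1..1:
  [1] −1/120 = -1/120
S = -1/120
C² = P²·S² = 6/7 ; C = -0.925820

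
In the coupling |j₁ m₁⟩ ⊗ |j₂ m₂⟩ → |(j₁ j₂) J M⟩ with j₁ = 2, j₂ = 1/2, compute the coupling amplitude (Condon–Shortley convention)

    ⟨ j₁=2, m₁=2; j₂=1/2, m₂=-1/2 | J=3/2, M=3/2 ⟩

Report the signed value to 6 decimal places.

+0.894427

√[4·1!3!0!/5! · 4!0!0!1!3!0!] = √(144/5)
  +(−1)^0/∏(0,1,0,0,3,0)! = 1/6  (running 1/6)
⟨..|..⟩ = √(144/5)·(1/6) = +0.894427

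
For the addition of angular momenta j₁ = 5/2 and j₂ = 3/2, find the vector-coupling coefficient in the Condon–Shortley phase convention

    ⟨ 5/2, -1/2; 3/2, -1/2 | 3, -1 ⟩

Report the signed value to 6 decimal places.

triangle: 1!*4!*2!/8! = 48/40320
(j±m)!: 2!*3!*1!*2!*2!*4! = 1152
prefactor² = (2J+1)*Δ*N² = 48/5
  k=0: +1/(0!*1!*3!*1!*1!*1!) = 1/6
  k=1: −1/(1!*0!*2!*0!*2!*2!) = -1/8
Σ = 1/24  ⇒  CG² = 48/5*1/24² = 1/60
CG = +√(1/60) = +0.129099

+√(1/60) = +0.129099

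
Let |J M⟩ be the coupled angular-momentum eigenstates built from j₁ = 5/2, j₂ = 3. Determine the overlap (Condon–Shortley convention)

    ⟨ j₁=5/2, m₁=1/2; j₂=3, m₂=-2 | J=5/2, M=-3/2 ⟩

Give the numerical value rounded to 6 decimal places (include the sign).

triangle: 3!*2!*3!/9! = 72/362880
(j±m)!: 3!*2!*1!*5!*1!*4! = 34560
prefactor² = (2J+1)*Δ*N² = 288/7
  k=0: +1/(0!*3!*2!*1!*0!*2!) = 1/24
  k=1: −1/(1!*2!*1!*0!*1!*3!) = -1/12
Σ = -1/24  ⇒  CG² = 288/7*(-1/24)² = 1/14
CG = −√(1/14) = -0.267261

-0.267261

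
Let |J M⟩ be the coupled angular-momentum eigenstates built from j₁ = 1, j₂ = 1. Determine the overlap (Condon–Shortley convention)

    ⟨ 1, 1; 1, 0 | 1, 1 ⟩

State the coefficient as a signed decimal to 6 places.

+√(1/2) ≈ +0.707107

triangle: 1!×1!×1!/4! = 1/24
(j±m)!: 2!×0!×1!×1!×2!×0! = 4
prefactor² = (2J+1)×Δ×N² = 1/2
  k=0: +1/(0!×1!×0!×1!×1!×0!) = 1
Σ = 1  ⇒  CG² = 1/2×1² = 1/2
CG = +√(1/2) = +0.707107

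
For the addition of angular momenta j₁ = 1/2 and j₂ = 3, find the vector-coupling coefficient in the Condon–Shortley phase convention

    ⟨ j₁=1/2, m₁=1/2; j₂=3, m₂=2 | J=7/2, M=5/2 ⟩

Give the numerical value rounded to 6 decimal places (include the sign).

√[8·0!1!6!/8! · 1!0!5!1!6!1!] = √(86400/7)
  +(−1)^0/∏(0,0,0,5,1,1)! = 1/120  (running 1/120)
⟨..|..⟩ = √(86400/7)·(1/120) = +0.925820

+0.925820  (= +√(6/7))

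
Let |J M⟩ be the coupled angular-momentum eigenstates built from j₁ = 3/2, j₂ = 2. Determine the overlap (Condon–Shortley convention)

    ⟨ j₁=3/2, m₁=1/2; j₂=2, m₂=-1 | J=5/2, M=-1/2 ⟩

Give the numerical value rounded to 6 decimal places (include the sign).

triangle: 1!×2!×3!/7! = 12/5040
(j±m)!: 2!×1!×1!×3!×2!×3! = 144
prefactor² = (2J+1)×Δ×N² = 72/35
  k=0: +1/(0!×1!×1!×1!×1!×2!) = 1/2
  k=1: −1/(1!×0!×0!×0!×2!×3!) = -1/12
Σ = 5/12  ⇒  CG² = 72/35×5/12² = 5/14
CG = +√(5/14) = +0.597614

+0.597614  (= +√(5/14))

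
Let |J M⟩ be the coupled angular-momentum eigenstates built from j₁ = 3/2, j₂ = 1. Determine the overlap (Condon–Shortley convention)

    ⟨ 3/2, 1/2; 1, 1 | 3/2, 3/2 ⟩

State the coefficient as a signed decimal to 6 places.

j₁+j₂−J=1  J+j₁−j₂=2  J−j₁+j₂=1  j₁+j₂+J+1=5
(j₁±m₁, j₂±m₂, J±M) = (2,1,2,0,3,0)
P² = 8/5
sum k=1..1:
  [1] −1/2 = -1/2
S = -1/2
C² = P²·S² = 2/5 ; C = -0.632456

−√(2/5) ≈ -0.632456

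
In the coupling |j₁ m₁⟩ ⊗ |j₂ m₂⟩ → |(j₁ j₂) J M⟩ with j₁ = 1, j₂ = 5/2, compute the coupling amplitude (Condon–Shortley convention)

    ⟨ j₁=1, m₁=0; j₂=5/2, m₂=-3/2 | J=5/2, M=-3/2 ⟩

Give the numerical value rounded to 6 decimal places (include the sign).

+√(9/35) = +0.507093

j₁+j₂−J=1  J+j₁−j₂=1  J−j₁+j₂=4  j₁+j₂+J+1=7
(j₁±m₁, j₂±m₂, J±M) = (1,1,1,4,1,4)
P² = 576/35
sum k=0..1:
  [0] +1/6 = 1/6
  [1] −1/24 = -1/24
S = 1/8
C² = P²·S² = 9/35 ; C = +0.507093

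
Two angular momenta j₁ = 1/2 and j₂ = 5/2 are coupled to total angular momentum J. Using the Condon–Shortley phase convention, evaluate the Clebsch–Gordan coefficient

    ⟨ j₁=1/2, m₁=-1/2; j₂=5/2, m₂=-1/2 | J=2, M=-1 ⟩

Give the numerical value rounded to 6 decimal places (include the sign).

-0.577350  (= −√(1/3))

√[5·1!0!4!/6! · 0!1!2!3!1!3!] = √(12)
  +(−1)^1/∏(1,0,0,1,0,3)! = -1/6  (running -1/6)
⟨..|..⟩ = √(12)·(-1/6) = -0.577350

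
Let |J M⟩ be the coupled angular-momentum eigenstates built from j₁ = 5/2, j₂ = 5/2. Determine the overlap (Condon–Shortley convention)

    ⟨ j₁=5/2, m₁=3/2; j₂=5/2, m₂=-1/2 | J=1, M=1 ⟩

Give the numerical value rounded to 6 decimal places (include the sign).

-0.478091

triangle: 4!*1!*1!/7! = 24/5040
(j±m)!: 4!*1!*2!*3!*2!*0! = 576
prefactor² = (2J+1)*Δ*N² = 288/35
  k=1: −1/(1!*3!*0!*1!*1!*0!) = -1/6
Σ = -1/6  ⇒  CG² = 288/35*(-1/6)² = 8/35
CG = −√(8/35) = -0.478091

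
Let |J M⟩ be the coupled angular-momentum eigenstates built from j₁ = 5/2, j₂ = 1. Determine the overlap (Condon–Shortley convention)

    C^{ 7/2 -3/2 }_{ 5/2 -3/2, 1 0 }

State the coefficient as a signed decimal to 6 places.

j₁+j₂−J=0  J+j₁−j₂=5  J−j₁+j₂=2  j₁+j₂+J+1=8
(j₁±m₁, j₂±m₂, J±M) = (1,4,1,1,2,5)
P² = 1920/7
sum k=0..0:
  [0] +1/24 = 1/24
S = 1/24
C² = P²·S² = 10/21 ; C = +0.690066

+0.690066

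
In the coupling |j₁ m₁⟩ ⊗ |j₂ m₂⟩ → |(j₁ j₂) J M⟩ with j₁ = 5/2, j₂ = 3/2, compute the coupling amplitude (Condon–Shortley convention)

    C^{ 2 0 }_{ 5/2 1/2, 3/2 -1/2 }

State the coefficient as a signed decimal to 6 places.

−√(1/14) = -0.267261

triangle: 2!*3!*1!/7! = 12/5040
(j±m)!: 3!*2!*1!*2!*2!*2! = 96
prefactor² = (2J+1)*Δ*N² = 8/7
  k=0: +1/(0!*2!*2!*1!*1!*0!) = 1/4
  k=1: −1/(1!*1!*1!*0!*2!*1!) = -1/2
Σ = -1/4  ⇒  CG² = 8/7*(-1/4)² = 1/14
CG = −√(1/14) = -0.267261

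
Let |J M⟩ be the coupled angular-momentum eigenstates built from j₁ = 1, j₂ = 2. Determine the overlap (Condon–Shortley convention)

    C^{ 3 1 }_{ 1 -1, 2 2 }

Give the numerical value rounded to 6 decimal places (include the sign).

+√(1/15) = +0.258199

√[7·0!2!4!/7! · 0!2!4!0!4!2!] = √(768/5)
  +(−1)^0/∏(0,0,2,4,0,0)! = 1/48  (running 1/48)
⟨..|..⟩ = √(768/5)·(1/48) = +0.258199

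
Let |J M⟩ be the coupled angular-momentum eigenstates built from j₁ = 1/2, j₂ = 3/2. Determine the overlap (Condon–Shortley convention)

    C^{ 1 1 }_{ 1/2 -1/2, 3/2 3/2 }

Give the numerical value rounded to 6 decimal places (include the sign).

−√(3/4) ≈ -0.866025

j₁+j₂−J=1  J+j₁−j₂=0  J−j₁+j₂=2  j₁+j₂+J+1=4
(j₁±m₁, j₂±m₂, J±M) = (0,1,3,0,2,0)
P² = 3
sum k=1..1:
  [1] −1/2 = -1/2
S = -1/2
C² = P²·S² = 3/4 ; C = -0.866025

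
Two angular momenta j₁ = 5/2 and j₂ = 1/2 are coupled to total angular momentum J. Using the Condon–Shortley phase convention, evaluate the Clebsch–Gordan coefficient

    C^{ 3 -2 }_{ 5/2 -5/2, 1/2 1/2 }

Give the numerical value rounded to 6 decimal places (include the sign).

+√(1/6) ≈ +0.408248

√[7·0!5!1!/7! · 0!5!1!0!1!5!] = √(2400)
  +(−1)^0/∏(0,0,5,1,0,0)! = 1/120  (running 1/120)
⟨..|..⟩ = √(2400)·(1/120) = +0.408248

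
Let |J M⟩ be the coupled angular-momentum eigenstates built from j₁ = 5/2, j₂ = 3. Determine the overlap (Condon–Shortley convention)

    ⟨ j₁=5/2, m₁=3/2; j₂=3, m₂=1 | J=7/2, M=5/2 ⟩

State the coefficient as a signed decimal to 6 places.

triangle: 2!·3!·4!/10! = 288/3628800
(j±m)!: 4!·1!·4!·2!·6!·1! = 829440
prefactor² = (2J+1)·Δ·N² = 18432/35
  k=0: +1/(0!·2!·1!·4!·2!·0!) = 1/96
  k=1: −1/(1!·1!·0!·3!·3!·1!) = -1/36
Σ = -5/288  ⇒  CG² = 18432/35·(-5/288)² = 10/63
CG = −√(10/63) = -0.398410

−√(10/63) ≈ -0.398410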